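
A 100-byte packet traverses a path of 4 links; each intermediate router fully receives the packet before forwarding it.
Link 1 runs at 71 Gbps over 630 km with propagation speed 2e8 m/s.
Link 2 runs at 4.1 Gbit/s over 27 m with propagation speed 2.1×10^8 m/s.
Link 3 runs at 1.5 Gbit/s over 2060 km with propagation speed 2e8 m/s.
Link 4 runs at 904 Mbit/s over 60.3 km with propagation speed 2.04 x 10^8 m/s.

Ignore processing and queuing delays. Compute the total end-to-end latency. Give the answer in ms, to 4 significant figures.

L = 100 × 8 = 800 bits.
Transmission delays (L/R per hop): 1.12676e-05, 0.000195122, 0.000533333, 0.000884956 ms; sum = 0.00162468 ms.
Propagation delays (d/s per hop): 3.15, 0.000128571, 10.3, 0.295588 ms; sum = 13.7457 ms.
End-to-end = 13.75 ms.

13.75 ms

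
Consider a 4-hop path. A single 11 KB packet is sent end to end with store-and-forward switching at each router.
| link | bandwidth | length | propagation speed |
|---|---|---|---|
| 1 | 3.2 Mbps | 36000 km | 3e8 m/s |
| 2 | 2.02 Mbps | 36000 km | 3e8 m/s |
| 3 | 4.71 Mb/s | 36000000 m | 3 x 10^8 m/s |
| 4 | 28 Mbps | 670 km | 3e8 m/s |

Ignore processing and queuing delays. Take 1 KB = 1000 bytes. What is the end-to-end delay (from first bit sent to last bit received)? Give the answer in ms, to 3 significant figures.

455 ms

L = 88000 bits.
Transmission delays (L/R per hop): 27.5, 43.5644, 18.6837, 3.14286 ms; sum = 92.8909 ms.
Propagation delays (d/s per hop): 120, 120, 120, 2.23333 ms; sum = 362.233 ms.
End-to-end = 455 ms.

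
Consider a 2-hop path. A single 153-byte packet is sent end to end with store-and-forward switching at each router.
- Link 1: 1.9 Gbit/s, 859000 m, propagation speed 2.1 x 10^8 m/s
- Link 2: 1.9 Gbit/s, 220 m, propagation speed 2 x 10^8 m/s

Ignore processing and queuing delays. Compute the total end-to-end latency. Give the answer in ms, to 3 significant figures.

L = 153 × 8 = 1224 bits.
Transmission delay per hop = L/R = 1224/1900000000 = 0.000644211 ms; 2 hops → 0.00128842 ms.
Propagation delays (d/s per hop): 4.09048, 0.0011 ms; sum = 4.09158 ms.
End-to-end = 4.09 ms.

4.09 ms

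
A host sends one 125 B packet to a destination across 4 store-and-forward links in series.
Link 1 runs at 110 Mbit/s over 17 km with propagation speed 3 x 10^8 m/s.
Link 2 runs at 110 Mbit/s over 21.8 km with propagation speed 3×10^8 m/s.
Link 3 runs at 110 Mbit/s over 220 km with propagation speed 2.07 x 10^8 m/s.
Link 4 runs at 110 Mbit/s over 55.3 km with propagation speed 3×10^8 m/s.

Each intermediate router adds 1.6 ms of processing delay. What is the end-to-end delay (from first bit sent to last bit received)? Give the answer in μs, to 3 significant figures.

L = 125 × 8 = 1000 bits.
Transmission delay per hop = L/R = 1000/110000000 = 9.09091 μs; 4 hops → 36.3636 μs.
Propagation delays (d/s per hop): 56.6667, 72.6667, 1062.8, 184.333 μs; sum = 1376.47 μs.
Processing at 3 router(s): 3 × 1.6 ms = 4800 μs.
End-to-end = 6210 μs.

6210 μs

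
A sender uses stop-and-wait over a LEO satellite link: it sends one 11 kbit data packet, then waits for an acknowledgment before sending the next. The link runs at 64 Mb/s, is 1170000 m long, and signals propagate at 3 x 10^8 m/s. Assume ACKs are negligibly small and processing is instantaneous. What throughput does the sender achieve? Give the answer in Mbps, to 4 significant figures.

1.380 Mbps

t_tx = L/R = 11000/64000000 = 0.000171875 s.
t_prop = 1170000/300000000 = 0.0039 s; RTT = 0.0078 s.
Cycle = t_tx + RTT = 0.00797188 s.
Throughput = L / cycle = 11000 / 0.00797188 = 1.380 Mbps.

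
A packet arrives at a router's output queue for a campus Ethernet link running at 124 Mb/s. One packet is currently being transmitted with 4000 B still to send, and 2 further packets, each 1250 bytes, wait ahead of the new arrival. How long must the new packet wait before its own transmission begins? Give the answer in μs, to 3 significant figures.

Each queued packet: L/R = 10000/124000000 = 80.6452 μs.
2 queued → 161.29 μs.
Plus remaining 32000 bits of current packet: 258.065 μs.
Queuing delay = 419 μs.

419 μs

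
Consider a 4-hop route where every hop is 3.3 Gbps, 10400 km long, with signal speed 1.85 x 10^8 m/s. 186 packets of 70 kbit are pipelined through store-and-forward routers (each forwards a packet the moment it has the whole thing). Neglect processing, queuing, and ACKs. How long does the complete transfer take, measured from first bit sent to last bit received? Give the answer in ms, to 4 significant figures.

Per-hop transmission t_tx = L/R = 70000/3300000000 = 0.0212121 ms.
Per-hop propagation t_prop = 10400000/185000000 = 56.2162 ms.
Pipeline fill: first packet needs 4·t_tx to clear all hops; remaining 185 packets each add one t_tx.
Total = (4+186-1)·t_tx + 4·t_prop = 189·0.0212121 + 4·56.2162 = 228.9 ms.

228.9 ms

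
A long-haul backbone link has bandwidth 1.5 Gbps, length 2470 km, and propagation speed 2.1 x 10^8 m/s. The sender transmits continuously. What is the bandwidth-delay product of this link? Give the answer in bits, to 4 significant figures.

Propagation delay = 2470000 / 210000000 = 0.0117619 s.
BDP = R × t_prop = 1500000000 × 0.0117619 = 17642900 bits.

17640000 bits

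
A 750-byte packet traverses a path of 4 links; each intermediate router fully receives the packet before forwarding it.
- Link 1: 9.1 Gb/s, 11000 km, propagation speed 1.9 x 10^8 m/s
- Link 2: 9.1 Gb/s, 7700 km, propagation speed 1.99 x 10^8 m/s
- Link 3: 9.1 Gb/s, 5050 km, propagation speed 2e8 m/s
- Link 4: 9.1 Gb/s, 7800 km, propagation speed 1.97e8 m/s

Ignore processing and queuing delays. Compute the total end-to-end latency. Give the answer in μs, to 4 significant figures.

L = 750 × 8 = 6000 bits.
Transmission delay per hop = L/R = 6000/9100000000 = 0.659341 μs; 4 hops → 2.63736 μs.
Propagation delays (d/s per hop): 57894.7, 38693.5, 25250, 39593.9 μs; sum = 161432 μs.
End-to-end = 161400 μs.

161400 μs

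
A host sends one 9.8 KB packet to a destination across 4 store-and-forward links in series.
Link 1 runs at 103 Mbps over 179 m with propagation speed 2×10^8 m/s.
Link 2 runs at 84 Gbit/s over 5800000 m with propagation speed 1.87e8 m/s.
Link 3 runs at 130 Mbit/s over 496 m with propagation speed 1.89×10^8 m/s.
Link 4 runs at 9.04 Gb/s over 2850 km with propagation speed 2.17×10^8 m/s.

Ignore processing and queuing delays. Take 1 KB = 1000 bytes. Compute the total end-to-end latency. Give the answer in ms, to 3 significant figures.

45.5 ms

L = 78400 bits.
Transmission delays (L/R per hop): 0.761165, 0.000933333, 0.603077, 0.00867257 ms; sum = 1.37385 ms.
Propagation delays (d/s per hop): 0.000895, 31.016, 0.00262434, 13.1336 ms; sum = 44.1532 ms.
End-to-end = 45.5 ms.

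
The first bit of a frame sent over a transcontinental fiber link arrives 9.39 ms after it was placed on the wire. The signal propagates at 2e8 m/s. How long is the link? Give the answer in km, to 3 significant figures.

d = s × t_prop = 200000000 × 0.00939 = 1880 km.

1880 km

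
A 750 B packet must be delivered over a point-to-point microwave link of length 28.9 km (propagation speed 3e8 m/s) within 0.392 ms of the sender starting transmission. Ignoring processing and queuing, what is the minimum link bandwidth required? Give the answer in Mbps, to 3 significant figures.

L = 6000 bits.
Propagation delay = 28900 / 300000000 = 0.0963333 ms.
Transmission budget = 0.392 − 0.0963333 = 0.295667 ms.
R ≥ L / t_tx = 6000 bits / 0.000295667 s = 20.3 Mbps.

20.3 Mbps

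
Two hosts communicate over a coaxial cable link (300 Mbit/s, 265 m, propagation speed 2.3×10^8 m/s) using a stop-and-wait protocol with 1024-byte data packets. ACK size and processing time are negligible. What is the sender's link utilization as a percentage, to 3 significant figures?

92.2 %

t_tx = L/R = 8192/300000000 = 2.73067e-05 s.
t_prop = 265/2.3e+08 = 1.15217e-06 s; RTT = 2.30435e-06 s.
Cycle = t_tx + RTT = 2.9611e-05 s.
Utilization = t_tx / cycle = 2.73067e-05/2.9611e-05 = 92.2 %.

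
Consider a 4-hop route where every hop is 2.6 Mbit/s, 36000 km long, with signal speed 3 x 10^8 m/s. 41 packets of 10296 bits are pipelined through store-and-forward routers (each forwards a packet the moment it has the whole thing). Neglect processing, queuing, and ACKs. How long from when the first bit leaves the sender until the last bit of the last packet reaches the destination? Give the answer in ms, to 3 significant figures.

Per-hop transmission t_tx = L/R = 10296/2600000 = 3.96 ms.
Per-hop propagation t_prop = 36000000/300000000 = 120 ms.
Pipeline fill: first packet needs 4·t_tx to clear all hops; remaining 40 packets each add one t_tx.
Total = (4+41-1)·t_tx + 4·t_prop = 44·3.96 + 4·120 = 654 ms.

654 ms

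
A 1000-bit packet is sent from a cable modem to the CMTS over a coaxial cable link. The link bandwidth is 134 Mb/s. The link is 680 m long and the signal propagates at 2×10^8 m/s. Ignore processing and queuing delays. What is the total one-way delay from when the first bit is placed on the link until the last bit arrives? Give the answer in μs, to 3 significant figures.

10.9 μs

Transmission delay = L/R = 1000 / 134000000 = 7.46269 μs.
Propagation delay = d/s = 680 m / 200000000 m/s = 3.4 μs.
Total = 10.9 μs.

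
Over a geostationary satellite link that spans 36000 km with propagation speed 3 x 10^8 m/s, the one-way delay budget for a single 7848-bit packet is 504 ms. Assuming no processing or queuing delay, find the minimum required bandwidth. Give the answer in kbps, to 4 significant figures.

Propagation delay = 36000000 / 300000000 = 120 ms.
Transmission budget = 504 − 120 = 384 ms.
R ≥ L / t_tx = 7848 bits / 0.384 s = 20.44 kbps.

20.44 kbps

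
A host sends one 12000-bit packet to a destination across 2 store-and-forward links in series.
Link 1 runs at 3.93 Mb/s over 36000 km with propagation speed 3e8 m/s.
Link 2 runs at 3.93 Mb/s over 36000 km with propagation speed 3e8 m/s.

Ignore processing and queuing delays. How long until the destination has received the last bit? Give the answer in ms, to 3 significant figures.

246 ms

Transmission delay per hop = L/R = 12000/3930000 = 3.05344 ms; 2 hops → 6.10687 ms.
Propagation delays (d/s per hop): 120, 120 ms; sum = 240 ms.
End-to-end = 246 ms.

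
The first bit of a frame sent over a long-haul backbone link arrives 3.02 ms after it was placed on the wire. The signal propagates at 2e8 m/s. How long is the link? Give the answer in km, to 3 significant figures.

604 km

d = s × t_prop = 200000000 × 0.00302 = 604 km.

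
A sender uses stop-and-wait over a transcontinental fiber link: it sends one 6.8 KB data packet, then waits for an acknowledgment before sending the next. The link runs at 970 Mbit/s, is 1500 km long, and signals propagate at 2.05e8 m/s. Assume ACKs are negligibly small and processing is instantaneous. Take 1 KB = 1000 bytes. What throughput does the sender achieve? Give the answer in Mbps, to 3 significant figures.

3.70 Mbps

t_tx = L/R = 54400/970000000 = 5.60825e-05 s.
t_prop = 1500000/2.05e+08 = 0.00731707 s; RTT = 0.0146341 s.
Cycle = t_tx + RTT = 0.0146902 s.
Throughput = L / cycle = 54400 / 0.0146902 = 3.70 Mbps.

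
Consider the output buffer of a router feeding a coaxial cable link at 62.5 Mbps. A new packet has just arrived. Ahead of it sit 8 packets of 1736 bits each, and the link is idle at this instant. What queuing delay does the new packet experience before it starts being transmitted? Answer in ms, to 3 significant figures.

Each queued packet: L/R = 1736/62500000 = 0.027776 ms.
8 queued → 0.222208 ms.
Queuing delay = 0.222 ms.

0.222 ms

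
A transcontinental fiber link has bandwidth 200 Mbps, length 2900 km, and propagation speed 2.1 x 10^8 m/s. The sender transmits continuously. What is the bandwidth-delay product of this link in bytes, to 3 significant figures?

Propagation delay = 2900000 / 210000000 = 0.0138095 s.
BDP = R × t_prop = 200000000 × 0.0138095 = 2761900 bits.
In bytes: 2761900/8 = 345000 bytes.

345000 bytes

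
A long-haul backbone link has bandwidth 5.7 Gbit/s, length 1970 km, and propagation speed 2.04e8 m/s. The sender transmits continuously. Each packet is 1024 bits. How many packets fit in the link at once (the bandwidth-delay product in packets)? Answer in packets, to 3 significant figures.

53800 packets

Propagation delay = 1970000 / 204000000 = 0.00965686 s.
BDP = R × t_prop = 5700000000 × 0.00965686 = 55044100 bits.
In packets of 1024 bits: 53800 packets.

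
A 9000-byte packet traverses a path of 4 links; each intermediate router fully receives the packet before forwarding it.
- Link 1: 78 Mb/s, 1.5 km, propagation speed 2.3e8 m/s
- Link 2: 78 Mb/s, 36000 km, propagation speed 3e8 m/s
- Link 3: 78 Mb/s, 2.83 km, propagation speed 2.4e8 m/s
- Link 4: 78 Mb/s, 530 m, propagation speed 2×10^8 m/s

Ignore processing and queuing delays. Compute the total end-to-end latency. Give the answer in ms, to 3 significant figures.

124 ms

L = 9000 × 8 = 72000 bits.
Transmission delay per hop = L/R = 72000/78000000 = 0.923077 ms; 4 hops → 3.69231 ms.
Propagation delays (d/s per hop): 0.00652174, 120, 0.0117917, 0.00265 ms; sum = 120.021 ms.
End-to-end = 124 ms.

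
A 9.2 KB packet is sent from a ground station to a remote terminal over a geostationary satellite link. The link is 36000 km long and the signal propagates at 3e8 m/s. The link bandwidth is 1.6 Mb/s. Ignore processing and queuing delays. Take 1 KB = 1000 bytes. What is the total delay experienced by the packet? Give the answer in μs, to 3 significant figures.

166000 μs

L = 73600 bits.
Transmission delay = L/R = 73600 / 1600000 = 46000 μs.
Propagation delay = d/s = 36000000 m / 300000000 m/s = 120000 μs.
Total = 166000 μs.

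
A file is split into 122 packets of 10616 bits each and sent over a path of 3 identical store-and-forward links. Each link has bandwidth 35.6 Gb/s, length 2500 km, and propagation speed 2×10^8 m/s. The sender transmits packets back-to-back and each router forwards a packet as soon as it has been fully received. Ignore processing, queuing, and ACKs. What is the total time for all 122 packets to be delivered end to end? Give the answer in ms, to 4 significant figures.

37.54 ms

Per-hop transmission t_tx = L/R = 10616/35600000000 = 0.000298202 ms.
Per-hop propagation t_prop = 2500000/200000000 = 12.5 ms.
Pipeline fill: first packet needs 3·t_tx to clear all hops; remaining 121 packets each add one t_tx.
Total = (3+122-1)·t_tx + 3·t_prop = 124·0.000298202 + 3·12.5 = 37.54 ms.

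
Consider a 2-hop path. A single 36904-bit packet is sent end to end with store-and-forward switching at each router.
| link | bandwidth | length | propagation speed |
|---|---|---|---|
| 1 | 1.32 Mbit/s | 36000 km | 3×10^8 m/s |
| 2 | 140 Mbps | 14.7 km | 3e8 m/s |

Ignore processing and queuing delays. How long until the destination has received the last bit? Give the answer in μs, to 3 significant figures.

Transmission delays (L/R per hop): 27957.6, 263.6 μs; sum = 28221.2 μs.
Propagation delays (d/s per hop): 120000, 49 μs; sum = 120049 μs.
End-to-end = 148000 μs.

148000 μs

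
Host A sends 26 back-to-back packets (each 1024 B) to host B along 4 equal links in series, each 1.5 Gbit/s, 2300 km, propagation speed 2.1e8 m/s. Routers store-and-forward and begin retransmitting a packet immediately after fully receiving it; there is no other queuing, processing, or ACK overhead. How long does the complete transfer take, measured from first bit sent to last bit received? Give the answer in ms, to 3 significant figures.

Per-hop transmission t_tx = L/R = 8192/1500000000 = 0.00546133 ms.
Per-hop propagation t_prop = 2300000/210000000 = 10.9524 ms.
Pipeline fill: first packet needs 4·t_tx to clear all hops; remaining 25 packets each add one t_tx.
Total = (4+26-1)·t_tx + 4·t_prop = 29·0.00546133 + 4·10.9524 = 44.0 ms.

44.0 ms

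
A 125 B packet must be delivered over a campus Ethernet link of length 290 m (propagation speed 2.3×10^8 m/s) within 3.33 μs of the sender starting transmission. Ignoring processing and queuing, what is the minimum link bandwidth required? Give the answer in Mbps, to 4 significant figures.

L = 1000 bits.
Propagation delay = 290 / 2.3e+08 = 1.26087 μs.
Transmission budget = 3.33 − 1.26087 = 2.06913 μs.
R ≥ L / t_tx = 1000 bits / 2.06913e-06 s = 483.3 Mbps.

483.3 Mbps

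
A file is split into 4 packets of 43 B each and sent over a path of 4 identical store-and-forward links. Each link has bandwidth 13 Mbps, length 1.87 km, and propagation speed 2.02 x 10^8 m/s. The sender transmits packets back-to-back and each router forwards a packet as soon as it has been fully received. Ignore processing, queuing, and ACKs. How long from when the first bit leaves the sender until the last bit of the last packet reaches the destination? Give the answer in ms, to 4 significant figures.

0.2223 ms

Per-hop transmission t_tx = L/R = 344/13000000 = 0.0264615 ms.
Per-hop propagation t_prop = 1870/202000000 = 0.00925743 ms.
Pipeline fill: first packet needs 4·t_tx to clear all hops; remaining 3 packets each add one t_tx.
Total = (4+4-1)·t_tx + 4·t_prop = 7·0.0264615 + 4·0.00925743 = 0.2223 ms.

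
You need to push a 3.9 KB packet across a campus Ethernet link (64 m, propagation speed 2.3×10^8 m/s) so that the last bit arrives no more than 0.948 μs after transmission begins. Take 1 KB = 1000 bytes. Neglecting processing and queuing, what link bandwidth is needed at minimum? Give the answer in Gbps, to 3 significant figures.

46.6 Gbps

L = 31200 bits.
Propagation delay = 64 / 2.3e+08 = 0.278261 μs.
Transmission budget = 0.948 − 0.278261 = 0.669739 μs.
R ≥ L / t_tx = 31200 bits / 6.69739e-07 s = 46.6 Gbps.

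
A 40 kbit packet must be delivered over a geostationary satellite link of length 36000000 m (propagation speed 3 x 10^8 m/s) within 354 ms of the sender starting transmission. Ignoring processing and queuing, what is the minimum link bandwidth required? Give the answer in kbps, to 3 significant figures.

Propagation delay = 36000000 / 300000000 = 120 ms.
Transmission budget = 354 − 120 = 234 ms.
R ≥ L / t_tx = 40000 bits / 0.234 s = 171 kbps.

171 kbps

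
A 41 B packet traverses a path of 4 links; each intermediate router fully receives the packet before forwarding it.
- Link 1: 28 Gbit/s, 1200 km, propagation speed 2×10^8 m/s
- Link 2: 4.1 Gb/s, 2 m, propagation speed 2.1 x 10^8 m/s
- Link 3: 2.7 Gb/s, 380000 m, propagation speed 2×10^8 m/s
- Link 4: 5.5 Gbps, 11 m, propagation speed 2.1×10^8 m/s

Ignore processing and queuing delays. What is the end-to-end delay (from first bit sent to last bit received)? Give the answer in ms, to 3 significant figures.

L = 41 × 8 = 328 bits.
Transmission delays (L/R per hop): 1.17143e-05, 8e-05, 0.000121481, 5.96364e-05 ms; sum = 0.000272832 ms.
Propagation delays (d/s per hop): 6, 9.52381e-06, 1.9, 5.2381e-05 ms; sum = 7.90006 ms.
End-to-end = 7.90 ms.

7.90 ms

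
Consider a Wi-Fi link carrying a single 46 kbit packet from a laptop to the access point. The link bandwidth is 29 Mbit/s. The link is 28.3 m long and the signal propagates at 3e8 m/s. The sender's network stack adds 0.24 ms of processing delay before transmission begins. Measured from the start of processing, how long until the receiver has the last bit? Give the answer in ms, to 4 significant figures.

L = 46000 bits.
Transmission delay = L/R = 46000 / 29000000 = 1.58621 ms.
Propagation delay = d/s = 28.3 m / 300000000 m/s = 9.43333e-05 ms.
Plus processing delay 0.24 ms = 0.24 ms.
Total = 1.826 ms.

1.826 ms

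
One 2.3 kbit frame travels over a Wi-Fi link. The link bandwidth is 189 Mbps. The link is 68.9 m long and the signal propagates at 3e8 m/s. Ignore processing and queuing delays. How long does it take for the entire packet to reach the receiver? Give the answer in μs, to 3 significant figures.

L = 2300 bits.
Transmission delay = L/R = 2300 / 189000000 = 12.1693 μs.
Propagation delay = d/s = 68.9 m / 300000000 m/s = 0.229667 μs.
Total = 12.4 μs.

12.4 μs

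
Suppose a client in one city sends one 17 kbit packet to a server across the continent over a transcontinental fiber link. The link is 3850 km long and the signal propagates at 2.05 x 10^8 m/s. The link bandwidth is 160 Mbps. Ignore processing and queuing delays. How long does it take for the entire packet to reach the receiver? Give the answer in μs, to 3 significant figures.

18900 μs

L = 17000 bits.
Transmission delay = L/R = 17000 / 160000000 = 106.25 μs.
Propagation delay = d/s = 3850000 m / 2.05e+08 m/s = 18780.5 μs.
Total = 18900 μs.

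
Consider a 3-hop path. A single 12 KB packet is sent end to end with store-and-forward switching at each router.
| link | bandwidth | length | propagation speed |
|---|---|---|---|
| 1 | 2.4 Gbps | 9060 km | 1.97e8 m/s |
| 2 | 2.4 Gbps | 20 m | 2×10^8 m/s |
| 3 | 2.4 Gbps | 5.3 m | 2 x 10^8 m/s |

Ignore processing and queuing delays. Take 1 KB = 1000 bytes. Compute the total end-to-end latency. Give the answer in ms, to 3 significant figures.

L = 96000 bits.
Transmission delay per hop = L/R = 96000/2400000000 = 0.04 ms; 3 hops → 0.12 ms.
Propagation delays (d/s per hop): 45.9898, 0.0001, 2.65e-05 ms; sum = 45.99 ms.
End-to-end = 46.1 ms.

46.1 ms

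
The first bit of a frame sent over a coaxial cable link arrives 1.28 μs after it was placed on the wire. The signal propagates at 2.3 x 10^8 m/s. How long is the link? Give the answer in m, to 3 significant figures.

294 m

d = s × t_prop = 2.3e+08 × 1.28e-06 = 294 m.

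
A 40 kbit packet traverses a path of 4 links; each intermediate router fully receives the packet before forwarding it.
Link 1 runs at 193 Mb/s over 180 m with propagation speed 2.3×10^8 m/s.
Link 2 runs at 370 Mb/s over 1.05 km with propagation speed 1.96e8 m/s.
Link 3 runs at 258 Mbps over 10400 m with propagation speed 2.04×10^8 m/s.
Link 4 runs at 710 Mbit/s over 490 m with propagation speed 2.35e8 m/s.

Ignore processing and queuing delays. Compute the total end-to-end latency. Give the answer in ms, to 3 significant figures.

L = 40000 bits.
Transmission delays (L/R per hop): 0.207254, 0.108108, 0.155039, 0.056338 ms; sum = 0.526739 ms.
Propagation delays (d/s per hop): 0.000782609, 0.00535714, 0.0509804, 0.00208511 ms; sum = 0.0592053 ms.
End-to-end = 0.586 ms.

0.586 ms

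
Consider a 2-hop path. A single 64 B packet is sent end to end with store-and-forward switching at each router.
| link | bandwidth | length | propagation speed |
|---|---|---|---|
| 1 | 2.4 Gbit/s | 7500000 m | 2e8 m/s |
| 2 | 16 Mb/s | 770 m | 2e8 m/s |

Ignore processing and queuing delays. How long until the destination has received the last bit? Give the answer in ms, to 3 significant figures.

37.5 ms

L = 64 × 8 = 512 bits.
Transmission delays (L/R per hop): 0.000213333, 0.032 ms; sum = 0.0322133 ms.
Propagation delays (d/s per hop): 37.5, 0.00385 ms; sum = 37.5039 ms.
End-to-end = 37.5 ms.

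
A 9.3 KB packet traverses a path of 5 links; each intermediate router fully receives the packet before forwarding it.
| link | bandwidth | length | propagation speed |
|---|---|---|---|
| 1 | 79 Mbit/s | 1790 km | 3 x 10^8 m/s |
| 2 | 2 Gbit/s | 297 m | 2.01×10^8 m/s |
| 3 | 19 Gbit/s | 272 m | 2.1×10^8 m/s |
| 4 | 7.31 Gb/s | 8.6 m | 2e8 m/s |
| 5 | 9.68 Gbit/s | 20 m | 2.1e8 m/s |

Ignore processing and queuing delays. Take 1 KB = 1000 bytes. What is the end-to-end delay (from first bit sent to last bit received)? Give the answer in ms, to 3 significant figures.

L = 74400 bits.
Transmission delays (L/R per hop): 0.941772, 0.0372, 0.00391579, 0.0101778, 0.00768595 ms; sum = 1.00075 ms.
Propagation delays (d/s per hop): 5.96667, 0.00147761, 0.00129524, 4.3e-05, 9.52381e-05 ms; sum = 5.96958 ms.
End-to-end = 6.97 ms.

6.97 ms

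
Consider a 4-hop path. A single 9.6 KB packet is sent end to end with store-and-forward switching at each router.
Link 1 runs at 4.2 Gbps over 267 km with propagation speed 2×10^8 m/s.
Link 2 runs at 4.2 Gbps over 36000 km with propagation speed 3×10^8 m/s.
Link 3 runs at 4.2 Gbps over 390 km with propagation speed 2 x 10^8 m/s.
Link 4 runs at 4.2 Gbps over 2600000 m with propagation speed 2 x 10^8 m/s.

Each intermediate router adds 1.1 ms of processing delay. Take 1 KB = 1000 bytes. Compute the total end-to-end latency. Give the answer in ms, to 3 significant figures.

140 ms

L = 76800 bits.
Transmission delay per hop = L/R = 76800/4200000000 = 0.0182857 ms; 4 hops → 0.0731429 ms.
Propagation delays (d/s per hop): 1.335, 120, 1.95, 13 ms; sum = 136.285 ms.
Processing at 3 router(s): 3 × 1.1 ms = 3.3 ms.
End-to-end = 140 ms.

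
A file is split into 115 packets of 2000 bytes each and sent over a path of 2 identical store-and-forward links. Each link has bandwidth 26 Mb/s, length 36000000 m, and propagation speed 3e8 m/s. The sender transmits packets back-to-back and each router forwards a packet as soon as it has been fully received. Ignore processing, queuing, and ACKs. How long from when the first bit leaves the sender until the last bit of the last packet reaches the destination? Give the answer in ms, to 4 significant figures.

311.4 ms

Per-hop transmission t_tx = L/R = 16000/26000000 = 0.615385 ms.
Per-hop propagation t_prop = 36000000/300000000 = 120 ms.
Pipeline fill: first packet needs 2·t_tx to clear all hops; remaining 114 packets each add one t_tx.
Total = (2+115-1)·t_tx + 2·t_prop = 116·0.615385 + 2·120 = 311.4 ms.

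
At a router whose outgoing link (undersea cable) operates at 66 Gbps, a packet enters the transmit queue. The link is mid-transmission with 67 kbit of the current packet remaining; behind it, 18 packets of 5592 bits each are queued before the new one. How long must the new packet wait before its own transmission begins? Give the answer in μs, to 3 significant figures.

2.54 μs

Each queued packet: L/R = 5592/66000000000 = 0.0847273 μs.
18 queued → 1.52509 μs.
Plus remaining 67000 bits of current packet: 1.01515 μs.
Queuing delay = 2.54 μs.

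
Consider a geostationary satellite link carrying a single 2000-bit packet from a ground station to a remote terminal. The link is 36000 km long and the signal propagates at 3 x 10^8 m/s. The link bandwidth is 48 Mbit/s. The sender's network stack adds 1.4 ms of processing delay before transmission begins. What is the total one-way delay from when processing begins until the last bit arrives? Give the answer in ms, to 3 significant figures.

Transmission delay = L/R = 2000 / 48000000 = 0.0416667 ms.
Propagation delay = d/s = 36000000 m / 300000000 m/s = 120 ms.
Plus processing delay 1.4 ms = 1.4 ms.
Total = 121 ms.

121 ms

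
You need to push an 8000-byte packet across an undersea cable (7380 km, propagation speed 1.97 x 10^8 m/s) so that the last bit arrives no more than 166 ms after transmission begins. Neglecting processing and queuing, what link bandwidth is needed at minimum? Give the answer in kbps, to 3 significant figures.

498 kbps

L = 64000 bits.
Propagation delay = 7380000 / 197000000 = 37.4619 ms.
Transmission budget = 166 − 37.4619 = 128.538 ms.
R ≥ L / t_tx = 64000 bits / 0.128538 s = 498 kbps.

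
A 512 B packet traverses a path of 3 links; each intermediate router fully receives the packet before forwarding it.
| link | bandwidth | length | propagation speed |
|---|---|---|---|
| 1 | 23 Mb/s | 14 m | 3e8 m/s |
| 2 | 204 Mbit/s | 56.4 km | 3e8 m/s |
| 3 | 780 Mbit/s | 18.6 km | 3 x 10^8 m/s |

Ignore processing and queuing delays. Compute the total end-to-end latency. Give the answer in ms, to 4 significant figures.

0.4535 ms

L = 512 × 8 = 4096 bits.
Transmission delays (L/R per hop): 0.178087, 0.0200784, 0.00525128 ms; sum = 0.203417 ms.
Propagation delays (d/s per hop): 4.66667e-05, 0.188, 0.062 ms; sum = 0.250047 ms.
End-to-end = 0.4535 ms.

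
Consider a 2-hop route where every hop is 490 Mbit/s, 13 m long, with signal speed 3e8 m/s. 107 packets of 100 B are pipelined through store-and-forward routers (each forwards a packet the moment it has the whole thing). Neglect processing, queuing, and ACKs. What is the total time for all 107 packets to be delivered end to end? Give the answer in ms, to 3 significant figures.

0.176 ms

Per-hop transmission t_tx = L/R = 800/490000000 = 0.00163265 ms.
Per-hop propagation t_prop = 13/300000000 = 4.33333e-05 ms.
Pipeline fill: first packet needs 2·t_tx to clear all hops; remaining 106 packets each add one t_tx.
Total = (2+107-1)·t_tx + 2·t_prop = 108·0.00163265 + 2·4.33333e-05 = 0.176 ms.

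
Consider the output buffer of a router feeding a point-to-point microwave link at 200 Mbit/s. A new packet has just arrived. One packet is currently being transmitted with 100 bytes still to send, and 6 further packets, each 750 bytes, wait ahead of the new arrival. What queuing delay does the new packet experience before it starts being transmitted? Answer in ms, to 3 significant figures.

0.184 ms

Each queued packet: L/R = 6000/200000000 = 0.03 ms.
6 queued → 0.18 ms.
Plus remaining 800 bits of current packet: 0.004 ms.
Queuing delay = 0.184 ms.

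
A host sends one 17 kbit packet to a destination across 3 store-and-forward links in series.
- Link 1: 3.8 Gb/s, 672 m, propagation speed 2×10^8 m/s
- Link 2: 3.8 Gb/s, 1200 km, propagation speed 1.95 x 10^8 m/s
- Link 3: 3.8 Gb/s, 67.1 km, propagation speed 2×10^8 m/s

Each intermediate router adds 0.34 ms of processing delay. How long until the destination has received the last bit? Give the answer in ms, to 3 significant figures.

7.19 ms

L = 17000 bits.
Transmission delay per hop = L/R = 17000/3800000000 = 0.00447368 ms; 3 hops → 0.0134211 ms.
Propagation delays (d/s per hop): 0.00336, 6.15385, 0.3355 ms; sum = 6.49271 ms.
Processing at 2 router(s): 2 × 0.34 ms = 0.68 ms.
End-to-end = 7.19 ms.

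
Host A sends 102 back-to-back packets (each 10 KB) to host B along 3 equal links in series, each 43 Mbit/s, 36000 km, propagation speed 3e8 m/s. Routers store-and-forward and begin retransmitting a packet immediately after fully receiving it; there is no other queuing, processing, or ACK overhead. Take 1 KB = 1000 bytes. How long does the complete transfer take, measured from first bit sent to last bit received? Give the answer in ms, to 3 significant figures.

Per-hop transmission t_tx = L/R = 80000/43000000 = 1.86047 ms.
Per-hop propagation t_prop = 36000000/300000000 = 120 ms.
Pipeline fill: first packet needs 3·t_tx to clear all hops; remaining 101 packets each add one t_tx.
Total = (3+102-1)·t_tx + 3·t_prop = 104·1.86047 + 3·120 = 553 ms.

553 ms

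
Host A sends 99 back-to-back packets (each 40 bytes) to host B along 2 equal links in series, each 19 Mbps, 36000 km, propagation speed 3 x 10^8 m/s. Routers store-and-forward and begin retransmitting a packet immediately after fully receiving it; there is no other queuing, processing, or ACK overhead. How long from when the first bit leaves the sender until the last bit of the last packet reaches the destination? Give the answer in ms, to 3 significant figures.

242 ms

Per-hop transmission t_tx = L/R = 320/19000000 = 0.0168421 ms.
Per-hop propagation t_prop = 36000000/300000000 = 120 ms.
Pipeline fill: first packet needs 2·t_tx to clear all hops; remaining 98 packets each add one t_tx.
Total = (2+99-1)·t_tx + 2·t_prop = 100·0.0168421 + 2·120 = 242 ms.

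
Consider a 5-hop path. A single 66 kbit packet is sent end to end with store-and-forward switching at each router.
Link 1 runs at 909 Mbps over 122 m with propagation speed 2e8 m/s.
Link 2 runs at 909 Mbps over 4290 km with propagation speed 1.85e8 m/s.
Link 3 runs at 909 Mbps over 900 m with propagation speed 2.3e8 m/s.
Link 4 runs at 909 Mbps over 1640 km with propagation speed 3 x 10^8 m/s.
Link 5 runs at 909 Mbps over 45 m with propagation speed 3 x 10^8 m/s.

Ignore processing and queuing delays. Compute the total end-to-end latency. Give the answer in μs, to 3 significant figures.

L = 66000 bits.
Transmission delay per hop = L/R = 66000/909000000 = 72.6073 μs; 5 hops → 363.036 μs.
Propagation delays (d/s per hop): 0.61, 23189.2, 3.91304, 5466.67, 0.15 μs; sum = 28660.5 μs.
End-to-end = 29000 μs.

29000 μs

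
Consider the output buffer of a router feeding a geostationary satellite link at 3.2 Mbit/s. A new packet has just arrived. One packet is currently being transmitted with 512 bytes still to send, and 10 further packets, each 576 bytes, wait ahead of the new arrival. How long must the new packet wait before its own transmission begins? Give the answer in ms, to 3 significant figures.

Each queued packet: L/R = 4608/3200000 = 1.44 ms.
10 queued → 14.4 ms.
Plus remaining 4096 bits of current packet: 1.28 ms.
Queuing delay = 15.7 ms.

15.7 ms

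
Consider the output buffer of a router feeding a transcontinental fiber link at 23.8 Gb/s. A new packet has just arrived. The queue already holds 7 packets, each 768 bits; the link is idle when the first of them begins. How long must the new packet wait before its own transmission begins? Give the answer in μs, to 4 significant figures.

Each queued packet: L/R = 768/23800000000 = 0.0322689 μs.
7 queued → 0.225882 μs.
Queuing delay = 0.2259 μs.

0.2259 μs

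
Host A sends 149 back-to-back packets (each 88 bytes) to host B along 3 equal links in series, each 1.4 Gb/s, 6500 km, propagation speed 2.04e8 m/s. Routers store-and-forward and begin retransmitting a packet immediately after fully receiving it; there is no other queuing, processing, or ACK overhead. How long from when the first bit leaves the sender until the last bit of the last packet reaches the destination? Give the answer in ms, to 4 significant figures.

95.66 ms

Per-hop transmission t_tx = L/R = 704/1400000000 = 0.000502857 ms.
Per-hop propagation t_prop = 6500000/204000000 = 31.8627 ms.
Pipeline fill: first packet needs 3·t_tx to clear all hops; remaining 148 packets each add one t_tx.
Total = (3+149-1)·t_tx + 3·t_prop = 151·0.000502857 + 3·31.8627 = 95.66 ms.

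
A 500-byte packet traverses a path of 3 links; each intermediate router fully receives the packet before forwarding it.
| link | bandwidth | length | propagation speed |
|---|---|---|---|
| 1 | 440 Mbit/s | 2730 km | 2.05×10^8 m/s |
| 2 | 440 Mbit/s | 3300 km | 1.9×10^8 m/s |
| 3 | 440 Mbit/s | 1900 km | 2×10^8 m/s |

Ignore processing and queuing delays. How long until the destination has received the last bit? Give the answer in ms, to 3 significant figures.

L = 500 × 8 = 4000 bits.
Transmission delay per hop = L/R = 4000/440000000 = 0.00909091 ms; 3 hops → 0.0272727 ms.
Propagation delays (d/s per hop): 13.3171, 17.3684, 9.5 ms; sum = 40.1855 ms.
End-to-end = 40.2 ms.

40.2 ms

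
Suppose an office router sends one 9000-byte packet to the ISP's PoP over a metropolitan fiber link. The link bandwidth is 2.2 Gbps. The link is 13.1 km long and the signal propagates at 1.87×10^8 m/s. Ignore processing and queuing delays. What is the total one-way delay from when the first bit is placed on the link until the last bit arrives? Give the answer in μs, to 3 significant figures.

103 μs

L = 9000 × 8 = 72000 bits.
Transmission delay = L/R = 72000 / 2200000000 = 32.7273 μs.
Propagation delay = d/s = 13100 m / 187000000 m/s = 70.0535 μs.
Total = 103 μs.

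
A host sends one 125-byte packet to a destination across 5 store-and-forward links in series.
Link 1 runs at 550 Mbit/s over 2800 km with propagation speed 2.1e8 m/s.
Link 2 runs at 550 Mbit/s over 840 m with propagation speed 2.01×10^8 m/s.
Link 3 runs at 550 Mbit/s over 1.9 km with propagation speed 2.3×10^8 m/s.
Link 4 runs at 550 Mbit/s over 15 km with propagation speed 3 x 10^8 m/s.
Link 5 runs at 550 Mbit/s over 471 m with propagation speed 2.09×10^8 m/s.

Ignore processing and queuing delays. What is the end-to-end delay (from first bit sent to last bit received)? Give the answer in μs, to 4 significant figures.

L = 125 × 8 = 1000 bits.
Transmission delay per hop = L/R = 1000/550000000 = 1.81818 μs; 5 hops → 9.09091 μs.
Propagation delays (d/s per hop): 13333.3, 4.1791, 8.26087, 50, 2.25359 μs; sum = 13398 μs.
End-to-end = 13410 μs.

13410 μs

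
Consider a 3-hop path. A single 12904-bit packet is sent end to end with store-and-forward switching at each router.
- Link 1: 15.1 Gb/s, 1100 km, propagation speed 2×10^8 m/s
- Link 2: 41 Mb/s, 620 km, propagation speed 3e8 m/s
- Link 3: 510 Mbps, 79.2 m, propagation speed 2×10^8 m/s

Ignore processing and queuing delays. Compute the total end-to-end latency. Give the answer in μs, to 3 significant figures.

7910 μs

Transmission delays (L/R per hop): 0.85457, 314.732, 25.302 μs; sum = 340.888 μs.
Propagation delays (d/s per hop): 5500, 2066.67, 0.396 μs; sum = 7567.06 μs.
End-to-end = 7910 μs.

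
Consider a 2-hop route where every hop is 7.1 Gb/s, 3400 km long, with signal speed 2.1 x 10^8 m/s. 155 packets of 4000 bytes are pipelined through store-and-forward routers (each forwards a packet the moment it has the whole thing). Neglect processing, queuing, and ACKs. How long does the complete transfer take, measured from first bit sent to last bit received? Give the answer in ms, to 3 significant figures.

Per-hop transmission t_tx = L/R = 32000/7100000000 = 0.00450704 ms.
Per-hop propagation t_prop = 3400000/210000000 = 16.1905 ms.
Pipeline fill: first packet needs 2·t_tx to clear all hops; remaining 154 packets each add one t_tx.
Total = (2+155-1)·t_tx + 2·t_prop = 156·0.00450704 + 2·16.1905 = 33.1 ms.

33.1 ms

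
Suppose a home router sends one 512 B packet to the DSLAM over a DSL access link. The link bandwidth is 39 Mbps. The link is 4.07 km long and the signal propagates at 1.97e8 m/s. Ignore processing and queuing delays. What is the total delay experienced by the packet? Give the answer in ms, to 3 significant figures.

L = 512 × 8 = 4096 bits.
Transmission delay = L/R = 4096 / 39000000 = 0.105026 ms.
Propagation delay = d/s = 4070 m / 197000000 m/s = 0.0206599 ms.
Total = 0.126 ms.

0.126 ms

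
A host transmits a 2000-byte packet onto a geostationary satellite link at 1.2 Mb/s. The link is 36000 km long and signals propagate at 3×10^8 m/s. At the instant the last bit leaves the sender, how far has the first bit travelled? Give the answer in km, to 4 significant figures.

4000 km

t_tx = L/R = 16000/1200000 = 0.0133333 s.
Distance = s × t_tx = 300000000 × 0.0133333 = 4000 km.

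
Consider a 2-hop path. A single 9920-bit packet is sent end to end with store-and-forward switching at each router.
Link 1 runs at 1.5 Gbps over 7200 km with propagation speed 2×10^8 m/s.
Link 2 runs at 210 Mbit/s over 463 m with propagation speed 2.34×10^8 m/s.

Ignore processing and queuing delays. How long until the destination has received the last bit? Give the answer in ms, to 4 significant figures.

Transmission delays (L/R per hop): 0.00661333, 0.0472381 ms; sum = 0.0538514 ms.
Propagation delays (d/s per hop): 36, 0.00197863 ms; sum = 36.002 ms.
End-to-end = 36.06 ms.

36.06 ms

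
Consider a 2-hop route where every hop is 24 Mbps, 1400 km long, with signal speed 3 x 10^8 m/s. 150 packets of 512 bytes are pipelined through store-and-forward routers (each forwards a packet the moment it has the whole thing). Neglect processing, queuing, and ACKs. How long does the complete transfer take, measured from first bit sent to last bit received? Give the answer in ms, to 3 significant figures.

Per-hop transmission t_tx = L/R = 4096/24000000 = 0.170667 ms.
Per-hop propagation t_prop = 1400000/300000000 = 4.66667 ms.
Pipeline fill: first packet needs 2·t_tx to clear all hops; remaining 149 packets each add one t_tx.
Total = (2+150-1)·t_tx + 2·t_prop = 151·0.170667 + 2·4.66667 = 35.1 ms.

35.1 ms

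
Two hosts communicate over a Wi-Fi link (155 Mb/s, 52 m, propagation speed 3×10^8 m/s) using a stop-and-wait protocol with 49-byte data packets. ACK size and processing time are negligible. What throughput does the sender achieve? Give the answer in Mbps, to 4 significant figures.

t_tx = L/R = 392/155000000 = 2.52903e-06 s.
t_prop = 52/300000000 = 1.73333e-07 s; RTT = 3.46667e-07 s.
Cycle = t_tx + RTT = 2.8757e-06 s.
Throughput = L / cycle = 392 / 2.8757e-06 = 136.3 Mbps.

136.3 Mbps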